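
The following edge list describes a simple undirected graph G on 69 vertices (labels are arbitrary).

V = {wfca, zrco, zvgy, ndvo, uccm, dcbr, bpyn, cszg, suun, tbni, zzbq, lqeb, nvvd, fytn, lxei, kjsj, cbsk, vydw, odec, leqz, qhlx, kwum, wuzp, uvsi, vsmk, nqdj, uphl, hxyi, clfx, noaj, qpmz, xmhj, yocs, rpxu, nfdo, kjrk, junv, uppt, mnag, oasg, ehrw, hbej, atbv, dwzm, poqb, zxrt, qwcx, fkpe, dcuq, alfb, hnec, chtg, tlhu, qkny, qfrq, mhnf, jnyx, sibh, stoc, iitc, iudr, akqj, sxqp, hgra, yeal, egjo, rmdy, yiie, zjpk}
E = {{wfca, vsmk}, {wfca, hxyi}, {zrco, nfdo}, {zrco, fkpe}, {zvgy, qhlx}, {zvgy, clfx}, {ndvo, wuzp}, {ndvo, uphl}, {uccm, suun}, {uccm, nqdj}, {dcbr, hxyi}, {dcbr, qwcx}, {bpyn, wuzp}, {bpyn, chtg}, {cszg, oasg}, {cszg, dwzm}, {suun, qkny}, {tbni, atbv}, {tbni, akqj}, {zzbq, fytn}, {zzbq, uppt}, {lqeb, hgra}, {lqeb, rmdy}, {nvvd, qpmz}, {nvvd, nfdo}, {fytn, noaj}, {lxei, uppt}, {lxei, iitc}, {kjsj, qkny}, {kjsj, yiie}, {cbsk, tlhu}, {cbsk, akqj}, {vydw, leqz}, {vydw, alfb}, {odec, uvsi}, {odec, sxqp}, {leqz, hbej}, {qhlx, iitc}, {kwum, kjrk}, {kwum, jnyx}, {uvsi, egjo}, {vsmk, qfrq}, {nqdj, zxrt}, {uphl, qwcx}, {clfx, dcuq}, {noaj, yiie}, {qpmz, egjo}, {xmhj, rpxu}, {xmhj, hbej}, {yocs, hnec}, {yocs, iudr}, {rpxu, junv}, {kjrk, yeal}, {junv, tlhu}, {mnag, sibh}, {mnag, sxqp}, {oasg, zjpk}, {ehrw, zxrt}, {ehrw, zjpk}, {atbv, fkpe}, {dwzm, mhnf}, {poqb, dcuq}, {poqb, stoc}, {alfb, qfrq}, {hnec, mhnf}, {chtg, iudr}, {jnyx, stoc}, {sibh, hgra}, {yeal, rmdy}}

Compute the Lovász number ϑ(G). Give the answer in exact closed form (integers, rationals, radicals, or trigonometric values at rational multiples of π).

Vertex junv has 2 neighbors: rpxu, tlhu.
N(odec) = {uvsi, sxqp}, |N(odec)| = 2.
Vertex xmhj has 2 neighbors: rpxu, hbej.
deg(qkny) = 2; N(qkny) = {suun, kjsj}.
Regular of degree 2 on 69 vertices: this is C_{69}, the 69-cycle.
The 35 distinct eigenvalues: [2.0, 1.991714, 1.966923, 1.925835, 1.868788, 1.796255, 1.708839, 1.607262, 1.492367, 1.365106, 1.226534, 1.077797, 0.92013, 0.754838, 0.583292, 0.406912, 0.22716, 0.045526, -0.136485, -0.317365, -0.495616, -0.669759, -0.838353, -1.0, -1.153361, -1.297164, -1.430219, -1.551423, -1.659771, -1.754365, -1.834423, -1.899279, -1.948398, -1.981372, -1.997927].
−69·(-2*cos(pi/69)) / ((2)−(-2*cos(pi/69))) = 69*cos(pi/69)/(cos(pi/69) + 1) = ϑ(G).
≈ 34.48211 (to 5 d.p.).
Lovász sandwich 34 ≤ 69*cos(pi/69)/(cos(pi/69) + 1) ≤ 35: both strict.

69*cos(pi/69)/(cos(pi/69) + 1)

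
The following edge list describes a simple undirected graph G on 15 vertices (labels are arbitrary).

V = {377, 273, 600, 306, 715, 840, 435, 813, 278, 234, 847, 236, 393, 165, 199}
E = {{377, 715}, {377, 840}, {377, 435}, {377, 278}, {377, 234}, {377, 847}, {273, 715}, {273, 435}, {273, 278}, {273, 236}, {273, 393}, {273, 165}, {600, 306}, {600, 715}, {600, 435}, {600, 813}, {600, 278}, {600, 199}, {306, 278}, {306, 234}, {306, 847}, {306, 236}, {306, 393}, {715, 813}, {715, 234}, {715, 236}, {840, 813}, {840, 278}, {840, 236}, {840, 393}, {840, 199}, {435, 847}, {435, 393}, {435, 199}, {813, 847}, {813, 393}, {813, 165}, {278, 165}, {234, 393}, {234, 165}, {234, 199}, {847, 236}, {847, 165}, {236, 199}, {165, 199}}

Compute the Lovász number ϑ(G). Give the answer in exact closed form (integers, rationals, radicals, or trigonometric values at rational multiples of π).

5

deg(273) = 6; N(273) = {715, 435, 278, 236, 393, 165}.
N(165) = {273, 813, 278, 234, 847, 199}, |N(165)| = 6.
deg(847) = 6; N(847) = {377, 306, 435, 813, 236, 165}.
N(234) = {377, 306, 715, 393, 165, 199}, |N(234)| = 6.
15-vertex 6-regular graph: this is K(6,2), the Kneser graph.
The 3 distinct eigenvalues: [6.0, 1.0, -3.0].
With N=15: ϑ(G) = 15·(-1*(-3))/(6−(-3)) = 5.
ϑ(G) ≈ 5.000000.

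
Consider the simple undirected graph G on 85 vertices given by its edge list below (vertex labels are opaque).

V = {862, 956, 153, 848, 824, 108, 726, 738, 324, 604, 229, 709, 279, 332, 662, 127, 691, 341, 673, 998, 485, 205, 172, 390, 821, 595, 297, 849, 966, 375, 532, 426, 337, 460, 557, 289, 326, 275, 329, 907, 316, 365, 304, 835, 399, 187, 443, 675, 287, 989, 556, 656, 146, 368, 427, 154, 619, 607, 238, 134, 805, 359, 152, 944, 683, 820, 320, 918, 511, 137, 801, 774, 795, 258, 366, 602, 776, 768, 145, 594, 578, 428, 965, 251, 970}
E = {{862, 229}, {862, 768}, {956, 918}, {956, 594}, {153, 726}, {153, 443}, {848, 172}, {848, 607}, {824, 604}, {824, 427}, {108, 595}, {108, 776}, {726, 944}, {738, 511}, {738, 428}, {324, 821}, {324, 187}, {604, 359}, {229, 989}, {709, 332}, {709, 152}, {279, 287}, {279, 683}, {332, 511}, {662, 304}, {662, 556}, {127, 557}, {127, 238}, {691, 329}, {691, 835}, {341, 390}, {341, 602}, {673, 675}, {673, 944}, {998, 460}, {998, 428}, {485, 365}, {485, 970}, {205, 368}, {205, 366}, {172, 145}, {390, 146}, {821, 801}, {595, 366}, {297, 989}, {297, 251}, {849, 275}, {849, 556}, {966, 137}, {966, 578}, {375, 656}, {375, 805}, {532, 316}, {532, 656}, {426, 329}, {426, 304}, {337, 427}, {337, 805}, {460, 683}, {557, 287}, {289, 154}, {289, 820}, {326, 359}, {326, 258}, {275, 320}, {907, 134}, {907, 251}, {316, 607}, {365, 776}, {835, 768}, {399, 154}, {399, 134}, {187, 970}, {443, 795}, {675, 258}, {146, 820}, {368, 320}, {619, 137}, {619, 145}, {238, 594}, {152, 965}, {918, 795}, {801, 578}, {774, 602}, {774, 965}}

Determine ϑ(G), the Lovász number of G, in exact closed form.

85*cos(pi/85)/(cos(pi/85) + 1)

deg(532) = 2; N(532) = {316, 656}.
deg(365) = 2; N(365) = {485, 776}.
Vertex 137 has 2 neighbors: 966, 619.
Vertex 368 has 2 neighbors: 205, 320.
2-regular, N=85; a single 85-cycle (edge-transitive).
A has 43 distinct eigenvalues ≈ [2.0, 1.9945, 1.9782, 1.951, 1.9132, 1.8649, 1.8065, 1.7382, 1.6604, 1.5735, 1.478, 1.3745, 1.2634, 1.1455, 1.0213, 0.8915, 0.7568, 0.618, 0.4759, 0.3311, 0.1845, 0.037, -0.1108, -0.258, -0.4038, -0.5473, -0.6879, -0.8247, -0.957, -1.0841, -1.2053, -1.3198, -1.4272, -1.5268, -1.618, -1.7004, -1.7735, -1.837, -1.8904, -1.9334, -1.9659, -1.9877, -1.9986].
Lovász: ϑ = −85(-2*cos(pi/85))/(2+-(-1)*2*cos(pi/85)) = 85*cos(pi/85)/(cos(pi/85) + 1).
ϑ(G) ≈ 42.48548.
42 ≤ 85*cos(pi/85)/(cos(pi/85) + 1) ≤ 43: both strict.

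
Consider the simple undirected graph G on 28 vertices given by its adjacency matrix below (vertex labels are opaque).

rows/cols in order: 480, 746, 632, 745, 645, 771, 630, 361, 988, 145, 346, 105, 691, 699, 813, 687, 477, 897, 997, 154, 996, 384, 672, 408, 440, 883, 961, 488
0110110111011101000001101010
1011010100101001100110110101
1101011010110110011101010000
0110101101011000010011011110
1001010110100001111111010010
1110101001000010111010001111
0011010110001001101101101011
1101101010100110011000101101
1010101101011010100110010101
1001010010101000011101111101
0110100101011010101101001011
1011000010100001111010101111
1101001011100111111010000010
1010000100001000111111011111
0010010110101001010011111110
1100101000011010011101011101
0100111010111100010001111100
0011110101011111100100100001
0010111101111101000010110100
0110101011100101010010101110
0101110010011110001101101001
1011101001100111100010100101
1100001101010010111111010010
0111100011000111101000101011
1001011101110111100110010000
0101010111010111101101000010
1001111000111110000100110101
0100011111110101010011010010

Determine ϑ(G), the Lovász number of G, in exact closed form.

N(687) = {480, 746, 645, 630, 105, 691, 813, 897, 997, 154, 384, 408, 440, 883, 488}, |N(687)| = 15.
Vertex 154 has 15 neighbors: 746, 632, 645, 630, 988, 145, 346, 699, 687, 897, 996, 672, 440, 883, 961.
N(477) = {746, 645, 771, 630, 988, 346, 105, 691, 699, 897, 384, 672, 408, 440, 883}, |N(477)| = 15.
N(645) = {480, 745, 771, 361, 988, 346, 687, 477, 897, 997, 154, 996, 384, 408, 961}, |N(645)| = 15.
deg(v) = 15 for all v (|V|=28); this is K(8,2), the Kneser graph.
The 3 distinct eigenvalues: [15.0, 1.0, -5.0].
λ_max=15, λ_min=-5; ϑ = −28·λ_min/(λ_max−λ_min) = 7.
ϑ(G) ≈ 7.000000.

7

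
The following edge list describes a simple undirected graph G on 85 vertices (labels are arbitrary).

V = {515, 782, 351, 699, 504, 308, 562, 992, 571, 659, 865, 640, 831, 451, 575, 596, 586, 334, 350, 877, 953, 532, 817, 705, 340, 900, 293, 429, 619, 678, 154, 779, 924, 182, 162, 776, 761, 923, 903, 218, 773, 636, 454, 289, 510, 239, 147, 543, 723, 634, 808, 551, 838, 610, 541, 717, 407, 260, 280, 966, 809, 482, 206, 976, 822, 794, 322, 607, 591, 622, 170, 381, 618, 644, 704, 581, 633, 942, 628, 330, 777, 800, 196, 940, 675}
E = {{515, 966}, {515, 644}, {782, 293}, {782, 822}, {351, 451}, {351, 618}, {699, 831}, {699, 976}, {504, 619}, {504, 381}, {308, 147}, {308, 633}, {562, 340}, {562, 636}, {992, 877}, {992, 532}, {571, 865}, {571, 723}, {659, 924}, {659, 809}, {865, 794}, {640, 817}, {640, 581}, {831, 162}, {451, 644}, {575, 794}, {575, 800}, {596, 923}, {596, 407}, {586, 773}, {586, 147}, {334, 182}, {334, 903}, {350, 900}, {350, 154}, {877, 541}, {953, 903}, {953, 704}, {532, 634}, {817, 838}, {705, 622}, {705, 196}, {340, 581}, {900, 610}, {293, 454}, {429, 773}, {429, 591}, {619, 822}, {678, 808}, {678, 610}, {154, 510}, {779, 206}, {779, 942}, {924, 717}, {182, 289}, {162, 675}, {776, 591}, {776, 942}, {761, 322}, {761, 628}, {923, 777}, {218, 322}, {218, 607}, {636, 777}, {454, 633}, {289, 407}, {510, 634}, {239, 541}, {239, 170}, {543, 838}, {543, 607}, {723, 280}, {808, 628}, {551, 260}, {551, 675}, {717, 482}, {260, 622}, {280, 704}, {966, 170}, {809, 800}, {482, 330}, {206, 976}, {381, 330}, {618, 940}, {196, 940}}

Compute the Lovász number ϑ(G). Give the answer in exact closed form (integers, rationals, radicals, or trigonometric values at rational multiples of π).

85*cos(pi/85)/(cos(pi/85) + 1)

N(586) = {773, 147}, |N(586)| = 2.
deg(809) = 2; N(809) = {659, 800}.
deg(293) = 2; N(293) = {782, 454}.
deg(782) = 2; N(782) = {293, 822}.
Regular of degree 2 on 85 vertices: connected 2-regular on 85 ⇒ C_{85}.
The 43 distinct eigenvalues: [2.0, 1.9945, 1.9782, 1.951, 1.9132, 1.8649, 1.8065, 1.7382, 1.6604, 1.5735, 1.478, 1.3745, 1.2634, 1.1455, 1.0213, 0.8915, 0.7568, 0.618, 0.4759, 0.3311, 0.1845, 0.037, -0.1108, -0.258, -0.4038, -0.5473, -0.6879, -0.8247, -0.957, -1.0841, -1.2053, -1.3198, -1.4272, -1.5268, -1.618, -1.7004, -1.7735, -1.837, -1.8904, -1.9334, -1.9659, -1.9877, -1.9986].
ϑ = −N·λ_min/(λ_max−λ_min) = −85·(-2*cos(pi/85))/(2−(-2*cos(pi/85))) = 85*cos(pi/85)/(cos(pi/85) + 1).
Numerically 42.485483.
Sandwich: α(G)=42 ≤ ϑ(G)=85*cos(pi/85)/(cos(pi/85) + 1) ≤ χ(Ḡ)=43 (both strict).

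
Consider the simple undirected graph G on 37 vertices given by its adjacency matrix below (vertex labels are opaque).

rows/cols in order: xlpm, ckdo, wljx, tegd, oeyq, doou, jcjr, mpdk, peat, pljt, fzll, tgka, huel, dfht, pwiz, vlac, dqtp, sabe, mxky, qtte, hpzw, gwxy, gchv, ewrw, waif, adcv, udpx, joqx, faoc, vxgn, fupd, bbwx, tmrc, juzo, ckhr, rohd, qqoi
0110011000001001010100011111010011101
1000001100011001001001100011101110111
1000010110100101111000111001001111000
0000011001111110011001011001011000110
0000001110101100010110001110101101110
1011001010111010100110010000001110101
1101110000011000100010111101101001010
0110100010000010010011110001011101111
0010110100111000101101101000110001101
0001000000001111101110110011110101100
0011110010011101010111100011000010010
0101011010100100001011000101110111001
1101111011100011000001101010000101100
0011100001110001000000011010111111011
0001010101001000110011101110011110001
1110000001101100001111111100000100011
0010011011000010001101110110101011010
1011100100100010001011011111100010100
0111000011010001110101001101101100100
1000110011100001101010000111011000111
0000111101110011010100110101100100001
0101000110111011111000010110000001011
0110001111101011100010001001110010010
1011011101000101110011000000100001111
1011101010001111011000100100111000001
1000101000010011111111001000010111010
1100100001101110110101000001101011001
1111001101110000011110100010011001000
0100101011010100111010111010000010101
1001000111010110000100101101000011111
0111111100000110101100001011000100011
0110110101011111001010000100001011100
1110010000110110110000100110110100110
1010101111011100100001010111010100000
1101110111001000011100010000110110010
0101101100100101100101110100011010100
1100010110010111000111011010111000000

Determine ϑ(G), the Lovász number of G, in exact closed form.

sqrt(37)

deg(ewrw) = 18; N(ewrw) = {xlpm, wljx, tegd, doou, jcjr, mpdk, pljt, dfht, vlac, dqtp, sabe, hpzw, gwxy, faoc, juzo, ckhr, rohd, qqoi}.
N(sabe) = {xlpm, wljx, tegd, oeyq, mpdk, fzll, pwiz, mxky, hpzw, gwxy, ewrw, waif, adcv, udpx, joqx, faoc, tmrc, ckhr}, |N(sabe)| = 18.
N(vlac) = {xlpm, ckdo, wljx, pljt, fzll, huel, dfht, mxky, qtte, hpzw, gwxy, gchv, ewrw, waif, adcv, bbwx, rohd, qqoi}, |N(vlac)| = 18.
N(dfht) = {wljx, tegd, oeyq, pljt, fzll, tgka, vlac, ewrw, waif, udpx, faoc, vxgn, fupd, bbwx, tmrc, juzo, rohd, qqoi}, |N(dfht)| = 18.
37-vertex 18-regular graph: Paley(37): SR with (k,λ,μ)=(18,8,9).
Distinct eigenvalues (to 4 d.p.): [18.0, 2.5414, -3.5414].
ϑ = −N·λ_min/(λ_max−λ_min) = −37·(-sqrt(37)/2 - 1/2)/(18−(-sqrt(37)/2 - 1/2)) = sqrt(37).
ϑ(G) ≈ 6.082762530.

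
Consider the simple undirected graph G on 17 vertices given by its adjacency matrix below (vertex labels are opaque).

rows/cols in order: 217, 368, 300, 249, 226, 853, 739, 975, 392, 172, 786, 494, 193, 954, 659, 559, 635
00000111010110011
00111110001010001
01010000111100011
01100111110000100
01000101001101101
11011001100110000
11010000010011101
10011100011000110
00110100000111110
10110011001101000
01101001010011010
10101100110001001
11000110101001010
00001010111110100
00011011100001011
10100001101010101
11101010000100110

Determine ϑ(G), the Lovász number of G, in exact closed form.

deg(659) = 8; N(659) = {249, 226, 739, 975, 392, 954, 559, 635}.
Vertex 217 has 8 neighbors: 853, 739, 975, 172, 494, 193, 559, 635.
Vertex 739 has 8 neighbors: 217, 368, 249, 172, 193, 954, 659, 635.
N(300) = {368, 249, 392, 172, 786, 494, 559, 635}, |N(300)| = 8.
17-vertex 8-regular graph: strongly regular (17,8,3,4).
spec(A) ≈ [8.0, 1.561553, -2.561553] (distinct, 6 d.p.).
λ_max=8, λ_min=-sqrt(17)/2 - 1/2; ϑ = −17·λ_min/(λ_max−λ_min) = sqrt(17).
Numerically 4.123106.

sqrt(17)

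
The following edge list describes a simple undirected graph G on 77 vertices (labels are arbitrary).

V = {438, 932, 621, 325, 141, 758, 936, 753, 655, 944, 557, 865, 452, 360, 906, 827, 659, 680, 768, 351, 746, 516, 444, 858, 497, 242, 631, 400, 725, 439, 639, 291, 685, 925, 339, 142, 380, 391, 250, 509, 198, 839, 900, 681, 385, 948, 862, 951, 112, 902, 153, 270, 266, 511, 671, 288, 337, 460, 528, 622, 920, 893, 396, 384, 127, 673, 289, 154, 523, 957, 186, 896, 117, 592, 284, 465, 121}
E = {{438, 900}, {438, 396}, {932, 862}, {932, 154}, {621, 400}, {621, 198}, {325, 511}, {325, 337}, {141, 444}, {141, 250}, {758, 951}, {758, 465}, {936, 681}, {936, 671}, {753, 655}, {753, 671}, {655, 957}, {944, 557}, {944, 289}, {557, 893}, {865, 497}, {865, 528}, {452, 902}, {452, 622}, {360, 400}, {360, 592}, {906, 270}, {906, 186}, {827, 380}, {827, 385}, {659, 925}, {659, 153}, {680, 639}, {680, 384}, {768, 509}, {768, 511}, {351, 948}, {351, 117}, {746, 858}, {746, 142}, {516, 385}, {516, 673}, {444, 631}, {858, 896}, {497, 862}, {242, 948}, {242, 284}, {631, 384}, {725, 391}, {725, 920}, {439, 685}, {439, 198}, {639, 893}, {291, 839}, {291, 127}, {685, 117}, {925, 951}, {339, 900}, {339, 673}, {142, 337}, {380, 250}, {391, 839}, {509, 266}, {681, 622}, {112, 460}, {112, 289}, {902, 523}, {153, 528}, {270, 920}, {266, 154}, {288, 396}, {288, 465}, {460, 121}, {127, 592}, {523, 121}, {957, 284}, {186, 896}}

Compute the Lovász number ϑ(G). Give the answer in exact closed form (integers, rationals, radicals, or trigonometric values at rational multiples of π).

N(557) = {944, 893}, |N(557)| = 2.
N(944) = {557, 289}, |N(944)| = 2.
deg(725) = 2; N(725) = {391, 920}.
N(380) = {827, 250}, |N(380)| = 2.
G on 77 vertices is 2-regular; this is C_{77}, the 77-cycle.
The 39 distinct eigenvalues: [2.0, 1.9933, 1.9734, 1.9404, 1.8944, 1.8358, 1.765, 1.6825, 1.5888, 1.4845, 1.3703, 1.247, 1.1154, 0.9764, 0.8308, 0.6798, 0.5242, 0.3651, 0.2036, 0.0408, -0.1223, -0.2846, -0.445, -0.6025, -0.7559, -0.9043, -1.0467, -1.1822, -1.3097, -1.4286, -1.5379, -1.637, -1.7252, -1.8019, -1.8667, -1.919, -1.9585, -1.985, -1.9983].
ϑ = −N·λ_min/(λ_max−λ_min) = −77·(-2*cos(pi/77))/(2−(-2*cos(pi/77))) = 77*cos(pi/77)/(cos(pi/77) + 1).
Numerically 38.48397.
Sandwich: α(G)=38 ≤ ϑ(G)=77*cos(pi/77)/(cos(pi/77) + 1) ≤ χ(Ḡ)=39 (both strict).

77*cos(pi/77)/(cos(pi/77) + 1)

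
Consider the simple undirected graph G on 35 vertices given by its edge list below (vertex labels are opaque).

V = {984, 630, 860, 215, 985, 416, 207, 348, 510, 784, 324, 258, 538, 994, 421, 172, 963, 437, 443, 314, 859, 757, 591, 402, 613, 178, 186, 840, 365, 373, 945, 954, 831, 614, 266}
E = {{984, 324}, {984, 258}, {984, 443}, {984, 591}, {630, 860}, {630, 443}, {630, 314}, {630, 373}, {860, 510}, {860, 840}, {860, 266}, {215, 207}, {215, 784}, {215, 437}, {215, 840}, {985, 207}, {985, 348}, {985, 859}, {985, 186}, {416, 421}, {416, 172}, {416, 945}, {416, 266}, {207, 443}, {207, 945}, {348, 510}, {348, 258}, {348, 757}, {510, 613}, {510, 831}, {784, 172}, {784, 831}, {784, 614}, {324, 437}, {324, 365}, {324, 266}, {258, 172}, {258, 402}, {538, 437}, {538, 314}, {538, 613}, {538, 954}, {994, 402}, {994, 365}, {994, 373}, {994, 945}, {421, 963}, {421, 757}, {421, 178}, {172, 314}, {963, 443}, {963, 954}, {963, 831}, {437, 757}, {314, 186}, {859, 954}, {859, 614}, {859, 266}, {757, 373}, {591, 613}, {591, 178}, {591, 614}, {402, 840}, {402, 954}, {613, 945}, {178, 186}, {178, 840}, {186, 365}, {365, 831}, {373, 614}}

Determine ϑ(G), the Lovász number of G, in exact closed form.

15

Vertex 373 has 4 neighbors: 630, 994, 757, 614.
N(945) = {416, 207, 994, 613}, |N(945)| = 4.
N(994) = {402, 365, 373, 945}, |N(994)| = 4.
Vertex 215 has 4 neighbors: 207, 784, 437, 840.
G on 35 vertices is 4-regular; this is K(7,3), the Kneser graph.
Distinct eigenvalues (to 3 d.p.): [4.0, 2.0, -1.0, -3.0].
With N=35: ϑ(G) = 35·(-1*(-3))/(4−(-3)) = 15.
Numerically 15.000000.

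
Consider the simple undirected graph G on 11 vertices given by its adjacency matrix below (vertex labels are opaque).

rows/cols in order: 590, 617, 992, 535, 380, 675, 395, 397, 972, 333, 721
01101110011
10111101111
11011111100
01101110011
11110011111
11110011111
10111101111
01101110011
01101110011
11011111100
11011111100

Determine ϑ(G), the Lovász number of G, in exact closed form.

4

Vertex 590 has 7 neighbors: 617, 992, 380, 675, 395, 333, 721.
deg(380) = 9; N(380) = {590, 617, 992, 535, 395, 397, 972, 333, 721}.
N(617) = {590, 992, 535, 380, 675, 397, 972, 333, 721}, |N(617)| = 9.
N(992) = {590, 617, 535, 380, 675, 395, 397, 972}, |N(992)| = 8.
Complete 4-partite, parts [4, 3, 2, 2]: perfect, ϑ = α = 4.
= 4.00000000… (decimal).
Sandwich: α(G)=4 ≤ ϑ(G)=4 ≤ χ(Ḡ)=4 (collapsed).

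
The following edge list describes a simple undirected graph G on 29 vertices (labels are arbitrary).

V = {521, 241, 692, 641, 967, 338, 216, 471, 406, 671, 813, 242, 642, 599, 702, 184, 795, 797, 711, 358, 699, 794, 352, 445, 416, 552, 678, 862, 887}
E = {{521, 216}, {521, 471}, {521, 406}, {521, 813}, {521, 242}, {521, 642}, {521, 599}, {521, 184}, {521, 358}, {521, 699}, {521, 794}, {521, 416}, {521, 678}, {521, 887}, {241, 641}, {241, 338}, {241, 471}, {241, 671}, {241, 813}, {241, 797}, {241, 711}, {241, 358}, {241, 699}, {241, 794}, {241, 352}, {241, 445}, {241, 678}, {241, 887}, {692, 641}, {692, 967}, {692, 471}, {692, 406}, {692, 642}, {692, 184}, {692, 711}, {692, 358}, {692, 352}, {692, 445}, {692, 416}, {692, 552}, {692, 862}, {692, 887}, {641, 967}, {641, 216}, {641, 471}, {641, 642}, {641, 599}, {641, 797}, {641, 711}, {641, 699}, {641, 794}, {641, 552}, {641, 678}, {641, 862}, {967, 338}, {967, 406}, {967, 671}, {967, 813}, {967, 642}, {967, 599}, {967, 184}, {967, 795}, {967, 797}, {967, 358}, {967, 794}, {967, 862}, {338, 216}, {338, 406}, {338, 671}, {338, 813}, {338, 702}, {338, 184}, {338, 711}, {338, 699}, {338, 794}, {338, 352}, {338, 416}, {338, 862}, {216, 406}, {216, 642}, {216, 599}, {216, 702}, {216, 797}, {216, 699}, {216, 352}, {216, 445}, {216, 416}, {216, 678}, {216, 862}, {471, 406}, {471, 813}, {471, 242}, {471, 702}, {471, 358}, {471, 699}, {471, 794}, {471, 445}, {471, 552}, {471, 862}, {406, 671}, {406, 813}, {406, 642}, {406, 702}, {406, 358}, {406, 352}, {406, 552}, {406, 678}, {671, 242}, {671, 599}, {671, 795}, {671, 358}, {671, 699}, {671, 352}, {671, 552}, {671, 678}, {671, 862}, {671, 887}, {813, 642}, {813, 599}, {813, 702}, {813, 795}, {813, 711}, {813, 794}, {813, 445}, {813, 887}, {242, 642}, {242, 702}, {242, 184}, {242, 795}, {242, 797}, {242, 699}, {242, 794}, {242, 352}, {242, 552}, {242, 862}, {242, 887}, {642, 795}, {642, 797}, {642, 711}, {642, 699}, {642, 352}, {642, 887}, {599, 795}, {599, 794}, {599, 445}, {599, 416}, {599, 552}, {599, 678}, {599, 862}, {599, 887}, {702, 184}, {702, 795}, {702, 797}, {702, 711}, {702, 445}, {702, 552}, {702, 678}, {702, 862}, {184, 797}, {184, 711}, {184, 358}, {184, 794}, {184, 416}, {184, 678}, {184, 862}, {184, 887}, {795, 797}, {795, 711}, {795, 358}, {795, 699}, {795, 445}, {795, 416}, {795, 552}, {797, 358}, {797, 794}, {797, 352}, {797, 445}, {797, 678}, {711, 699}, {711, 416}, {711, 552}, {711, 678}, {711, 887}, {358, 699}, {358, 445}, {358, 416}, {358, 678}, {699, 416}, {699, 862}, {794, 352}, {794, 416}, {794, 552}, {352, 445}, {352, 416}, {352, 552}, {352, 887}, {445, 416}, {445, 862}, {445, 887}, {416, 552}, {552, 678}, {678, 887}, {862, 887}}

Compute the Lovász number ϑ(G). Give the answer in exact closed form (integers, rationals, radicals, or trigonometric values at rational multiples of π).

deg(471) = 14; N(471) = {521, 241, 692, 641, 406, 813, 242, 702, 358, 699, 794, 445, 552, 862}.
Vertex 795 has 14 neighbors: 967, 671, 813, 242, 642, 599, 702, 797, 711, 358, 699, 445, 416, 552.
N(702) = {338, 216, 471, 406, 813, 242, 184, 795, 797, 711, 445, 552, 678, 862}, |N(702)| = 14.
Vertex 794 has 14 neighbors: 521, 241, 641, 967, 338, 471, 813, 242, 599, 184, 797, 352, 416, 552.
Regular of degree 14 on 29 vertices: SR(29,14,6,7) — a Paley graph.
A has 3 distinct eigenvalues ≈ [14.0, 2.192582, -3.192582].
Lovász (edge-transitive): ϑ = −29·(-sqrt(29)/2 - 1/2)/((14)−(-sqrt(29)/2 - 1/2)) = sqrt(29).
ϑ(G) ≈ 5.3851648.

sqrt(29)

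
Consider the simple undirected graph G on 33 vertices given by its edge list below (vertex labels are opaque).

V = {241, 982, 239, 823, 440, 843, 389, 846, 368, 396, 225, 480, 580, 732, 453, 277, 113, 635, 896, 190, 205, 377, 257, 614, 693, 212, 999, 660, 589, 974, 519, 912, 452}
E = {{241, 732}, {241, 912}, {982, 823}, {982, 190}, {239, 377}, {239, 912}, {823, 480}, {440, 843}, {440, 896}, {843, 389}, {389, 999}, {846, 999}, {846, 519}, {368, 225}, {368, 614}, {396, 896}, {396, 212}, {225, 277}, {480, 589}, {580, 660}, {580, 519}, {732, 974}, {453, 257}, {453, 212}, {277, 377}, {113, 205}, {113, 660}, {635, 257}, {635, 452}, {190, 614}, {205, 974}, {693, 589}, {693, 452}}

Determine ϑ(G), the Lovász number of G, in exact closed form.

33*cos(pi/33)/(cos(pi/33) + 1)

deg(257) = 2; N(257) = {453, 635}.
N(580) = {660, 519}, |N(580)| = 2.
Vertex 377 has 2 neighbors: 239, 277.
N(239) = {377, 912}, |N(239)| = 2.
Every vertex has degree 2 (N=33); the odd cycle C_{33}.
spec(A) ≈ [2.0, 1.96386, 1.85674, 1.68251, 1.44747, 1.16011, 0.83083, 0.47152, 0.09516, -0.28463, -0.65414, -1.0, -1.30972, -1.57211, -1.77767, -1.91899, -1.99094] (distinct, 5 d.p.).
Lovász (edge-transitive): ϑ = −33·(-2*cos(pi/33))/((2)−(-2*cos(pi/33))) = 33*cos(pi/33)/(cos(pi/33) + 1).
Numerically 16.462558592.
Lovász sandwich 16 ≤ 33*cos(pi/33)/(cos(pi/33) + 1) ≤ 17: both strict.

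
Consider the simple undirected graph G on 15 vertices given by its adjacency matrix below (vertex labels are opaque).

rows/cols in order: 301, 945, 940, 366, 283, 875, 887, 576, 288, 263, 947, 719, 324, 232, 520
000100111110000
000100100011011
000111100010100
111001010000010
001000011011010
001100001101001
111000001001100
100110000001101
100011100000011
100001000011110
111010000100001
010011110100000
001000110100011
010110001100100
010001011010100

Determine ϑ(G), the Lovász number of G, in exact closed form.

5

N(324) = {940, 887, 576, 263, 232, 520}, |N(324)| = 6.
deg(263) = 6; N(263) = {301, 875, 947, 719, 324, 232}.
Vertex 719 has 6 neighbors: 945, 283, 875, 887, 576, 263.
N(875) = {940, 366, 288, 263, 719, 520}, |N(875)| = 6.
Every vertex has degree 6 (N=15); this is K(6,2), the Kneser graph.
A has 3 distinct eigenvalues ≈ [6.0, 1.0, -3.0].
λ_max=6, λ_min=-3; ϑ = −15·λ_min/(λ_max−λ_min) = 5.
= 5.000000000… (decimal).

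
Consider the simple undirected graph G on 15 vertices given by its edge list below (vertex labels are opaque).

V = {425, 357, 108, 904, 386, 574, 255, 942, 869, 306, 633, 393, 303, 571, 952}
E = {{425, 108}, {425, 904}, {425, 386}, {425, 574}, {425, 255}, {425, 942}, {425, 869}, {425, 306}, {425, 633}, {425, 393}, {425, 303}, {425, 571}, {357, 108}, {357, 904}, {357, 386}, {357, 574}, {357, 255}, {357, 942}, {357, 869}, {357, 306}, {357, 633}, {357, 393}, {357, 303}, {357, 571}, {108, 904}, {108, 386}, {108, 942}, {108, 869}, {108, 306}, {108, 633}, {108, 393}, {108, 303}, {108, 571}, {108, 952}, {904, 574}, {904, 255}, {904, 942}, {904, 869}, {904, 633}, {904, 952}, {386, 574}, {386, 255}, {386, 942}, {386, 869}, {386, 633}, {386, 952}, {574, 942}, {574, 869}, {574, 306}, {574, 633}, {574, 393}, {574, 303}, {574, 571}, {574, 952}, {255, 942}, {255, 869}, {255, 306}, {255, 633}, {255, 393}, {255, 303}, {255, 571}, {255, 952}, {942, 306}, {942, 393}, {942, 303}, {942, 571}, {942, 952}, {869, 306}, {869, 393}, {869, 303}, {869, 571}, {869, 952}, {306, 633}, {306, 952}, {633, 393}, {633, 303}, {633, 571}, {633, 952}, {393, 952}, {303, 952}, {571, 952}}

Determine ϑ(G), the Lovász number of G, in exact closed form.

6

deg(386) = 9; N(386) = {425, 357, 108, 574, 255, 942, 869, 633, 952}.
Vertex 952 has 12 neighbors: 108, 904, 386, 574, 255, 942, 869, 306, 633, 393, 303, 571.
Vertex 869 has 12 neighbors: 425, 357, 108, 904, 386, 574, 255, 306, 393, 303, 571, 952.
N(633) = {425, 357, 108, 904, 386, 574, 255, 306, 393, 303, 571, 952}, |N(633)| = 12.
Complete 4-partite, parts [6, 3, 3, 3]: perfect, ϑ = α = 6.
= 6.0000… (decimal).
Check 6 ≤ 6 ≤ 6: collapsed.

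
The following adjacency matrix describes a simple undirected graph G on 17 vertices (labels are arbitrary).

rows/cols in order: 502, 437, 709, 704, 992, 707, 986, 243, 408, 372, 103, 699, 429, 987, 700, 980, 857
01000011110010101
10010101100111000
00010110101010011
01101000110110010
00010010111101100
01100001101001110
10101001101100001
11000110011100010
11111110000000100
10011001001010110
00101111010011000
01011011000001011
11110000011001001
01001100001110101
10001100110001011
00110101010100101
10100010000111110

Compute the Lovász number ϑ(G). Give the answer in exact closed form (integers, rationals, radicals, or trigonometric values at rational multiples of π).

sqrt(17)

Vertex 986 has 8 neighbors: 502, 709, 992, 243, 408, 103, 699, 857.
deg(372) = 8; N(372) = {502, 704, 992, 243, 103, 429, 700, 980}.
Vertex 437 has 8 neighbors: 502, 704, 707, 243, 408, 699, 429, 987.
deg(704) = 8; N(704) = {437, 709, 992, 408, 372, 699, 429, 980}.
8-regular, N=17; Paley(17): SR with (k,λ,μ)=(8,3,4).
Distinct eigenvalues (to 6 d.p.): [8.0, 1.561553, -2.561553].
ϑ = −N·λ_min/(λ_max−λ_min) = −17·(-sqrt(17)/2 - 1/2)/(8−(-sqrt(17)/2 - 1/2)) = sqrt(17).
Numerically 4.123106.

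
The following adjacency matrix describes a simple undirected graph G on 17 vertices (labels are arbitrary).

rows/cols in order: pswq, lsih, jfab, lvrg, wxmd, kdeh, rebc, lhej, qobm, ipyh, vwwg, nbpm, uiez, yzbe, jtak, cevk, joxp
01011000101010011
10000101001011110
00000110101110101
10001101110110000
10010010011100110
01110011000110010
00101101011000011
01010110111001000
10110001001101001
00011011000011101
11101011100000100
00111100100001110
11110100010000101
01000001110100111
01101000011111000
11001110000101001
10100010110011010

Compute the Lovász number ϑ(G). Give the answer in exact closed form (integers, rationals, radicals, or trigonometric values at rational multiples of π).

sqrt(17)

deg(yzbe) = 8; N(yzbe) = {lsih, lhej, qobm, ipyh, nbpm, jtak, cevk, joxp}.
deg(qobm) = 8; N(qobm) = {pswq, jfab, lvrg, lhej, vwwg, nbpm, yzbe, joxp}.
deg(rebc) = 8; N(rebc) = {jfab, wxmd, kdeh, lhej, ipyh, vwwg, cevk, joxp}.
deg(pswq) = 8; N(pswq) = {lsih, lvrg, wxmd, qobm, vwwg, uiez, cevk, joxp}.
G on 17 vertices is 8-regular; SR(17,8,3,4) — a Paley graph.
Distinct eigenvalues (to 6 d.p.): [8.0, 1.561553, -2.561553].
Lovász: ϑ = −17(-sqrt(17)/2 - 1/2)/(8+-(-sqrt(17)/2 - 1/2)) = sqrt(17).
= 4.123106… (decimal).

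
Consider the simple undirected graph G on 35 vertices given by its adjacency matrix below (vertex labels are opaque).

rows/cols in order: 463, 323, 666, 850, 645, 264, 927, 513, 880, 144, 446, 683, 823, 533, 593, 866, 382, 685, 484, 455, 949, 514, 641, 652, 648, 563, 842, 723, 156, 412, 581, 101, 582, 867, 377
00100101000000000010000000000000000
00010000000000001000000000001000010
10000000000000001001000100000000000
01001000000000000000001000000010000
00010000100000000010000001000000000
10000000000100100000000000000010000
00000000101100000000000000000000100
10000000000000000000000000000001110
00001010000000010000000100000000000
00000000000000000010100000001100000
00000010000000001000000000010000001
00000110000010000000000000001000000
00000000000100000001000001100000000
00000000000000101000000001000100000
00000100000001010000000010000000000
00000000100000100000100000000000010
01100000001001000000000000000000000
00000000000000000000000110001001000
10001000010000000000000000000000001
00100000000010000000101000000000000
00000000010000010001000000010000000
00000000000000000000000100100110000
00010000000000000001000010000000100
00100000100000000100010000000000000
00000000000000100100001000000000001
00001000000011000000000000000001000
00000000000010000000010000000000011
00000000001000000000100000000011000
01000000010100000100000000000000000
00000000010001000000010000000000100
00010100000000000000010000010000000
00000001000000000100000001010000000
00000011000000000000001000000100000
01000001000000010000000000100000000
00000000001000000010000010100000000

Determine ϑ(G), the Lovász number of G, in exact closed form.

N(455) = {666, 823, 949, 641}, |N(455)| = 4.
Vertex 513 has 4 neighbors: 463, 101, 582, 867.
Vertex 867 has 4 neighbors: 323, 513, 866, 842.
Vertex 652 has 4 neighbors: 666, 880, 685, 514.
Every vertex has degree 4 (N=35); Kneser-type, 3-subsets of [7].
Distinct eigenvalues (to 5 d.p.): [4.0, 2.0, -1.0, -3.0].
With N=35: ϑ(G) = 35·(-1*(-3))/(4−(-3)) = 15.
ϑ(G) ≈ 15.000000000.

15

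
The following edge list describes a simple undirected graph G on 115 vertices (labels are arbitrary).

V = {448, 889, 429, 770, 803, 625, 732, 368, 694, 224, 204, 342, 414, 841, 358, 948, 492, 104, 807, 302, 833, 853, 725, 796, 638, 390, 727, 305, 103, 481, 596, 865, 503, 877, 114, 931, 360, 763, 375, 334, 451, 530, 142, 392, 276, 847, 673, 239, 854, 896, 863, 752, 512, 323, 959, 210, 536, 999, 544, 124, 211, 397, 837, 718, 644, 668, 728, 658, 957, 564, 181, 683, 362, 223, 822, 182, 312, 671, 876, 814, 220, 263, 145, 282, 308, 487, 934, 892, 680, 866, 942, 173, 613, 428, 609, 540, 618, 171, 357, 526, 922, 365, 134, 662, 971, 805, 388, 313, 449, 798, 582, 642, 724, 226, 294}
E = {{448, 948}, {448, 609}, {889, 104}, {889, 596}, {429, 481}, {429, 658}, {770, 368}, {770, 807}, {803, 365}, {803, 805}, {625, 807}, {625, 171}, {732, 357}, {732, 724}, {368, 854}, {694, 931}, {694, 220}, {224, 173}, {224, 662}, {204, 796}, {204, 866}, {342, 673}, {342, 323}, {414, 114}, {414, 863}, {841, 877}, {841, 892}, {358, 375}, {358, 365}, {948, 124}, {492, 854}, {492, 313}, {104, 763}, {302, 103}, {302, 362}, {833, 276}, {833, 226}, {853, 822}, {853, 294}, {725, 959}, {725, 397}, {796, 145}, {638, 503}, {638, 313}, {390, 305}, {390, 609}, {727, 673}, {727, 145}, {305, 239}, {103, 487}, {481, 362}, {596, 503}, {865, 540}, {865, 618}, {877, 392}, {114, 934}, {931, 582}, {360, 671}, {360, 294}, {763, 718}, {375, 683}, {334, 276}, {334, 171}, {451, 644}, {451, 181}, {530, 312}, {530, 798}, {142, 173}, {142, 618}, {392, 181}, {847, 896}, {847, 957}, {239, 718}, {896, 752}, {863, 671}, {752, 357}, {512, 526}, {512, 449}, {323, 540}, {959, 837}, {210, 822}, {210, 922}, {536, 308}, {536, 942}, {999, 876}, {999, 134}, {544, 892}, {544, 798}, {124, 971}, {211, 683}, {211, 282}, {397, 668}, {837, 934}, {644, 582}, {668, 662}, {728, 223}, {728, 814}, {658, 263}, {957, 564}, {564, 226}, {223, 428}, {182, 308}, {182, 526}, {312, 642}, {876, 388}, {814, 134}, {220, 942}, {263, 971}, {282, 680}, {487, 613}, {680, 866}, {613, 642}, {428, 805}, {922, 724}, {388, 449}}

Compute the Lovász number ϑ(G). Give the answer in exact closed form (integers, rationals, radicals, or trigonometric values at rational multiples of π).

115*cos(pi/115)/(cos(pi/115) + 1)

Vertex 357 has 2 neighbors: 732, 752.
N(876) = {999, 388}, |N(876)| = 2.
Vertex 390 has 2 neighbors: 305, 609.
deg(429) = 2; N(429) = {481, 658}.
115-vertex 2-regular graph: the odd cycle C_{115}.
Distinct eigenvalues (to 4 d.p.): [2.0, 1.997, 1.9881, 1.9732, 1.9524, 1.9258, 1.8935, 1.8555, 1.812, 1.763, 1.7088, 1.6495, 1.5853, 1.5164, 1.4429, 1.3651, 1.2832, 1.1976, 1.1083, 1.0157, 0.9201, 0.8218, 0.721, 0.618, 0.5132, 0.4069, 0.2994, 0.1909, 0.0819, -0.0273, -0.1365, -0.2452, -0.3533, -0.4602, -0.5658, -0.6698, -0.7717, -0.8713, -0.9683, -1.0624, -1.1534, -1.2409, -1.3247, -1.4045, -1.4802, -1.5514, -1.618, -1.6798, -1.7366, -1.7882, -1.8344, -1.8752, -1.9104, -1.9399, -1.9635, -1.9814, -1.9933, -1.9993].
With N=115: ϑ(G) = 115·(-(-1)*2*cos(pi/115))/(2−(-2*cos(pi/115))) = 115*cos(pi/115)/(cos(pi/115) + 1).
ϑ(G) ≈ 57.48927083.
Check 57 ≤ 115*cos(pi/115)/(cos(pi/115) + 1) ≤ 58: both strict.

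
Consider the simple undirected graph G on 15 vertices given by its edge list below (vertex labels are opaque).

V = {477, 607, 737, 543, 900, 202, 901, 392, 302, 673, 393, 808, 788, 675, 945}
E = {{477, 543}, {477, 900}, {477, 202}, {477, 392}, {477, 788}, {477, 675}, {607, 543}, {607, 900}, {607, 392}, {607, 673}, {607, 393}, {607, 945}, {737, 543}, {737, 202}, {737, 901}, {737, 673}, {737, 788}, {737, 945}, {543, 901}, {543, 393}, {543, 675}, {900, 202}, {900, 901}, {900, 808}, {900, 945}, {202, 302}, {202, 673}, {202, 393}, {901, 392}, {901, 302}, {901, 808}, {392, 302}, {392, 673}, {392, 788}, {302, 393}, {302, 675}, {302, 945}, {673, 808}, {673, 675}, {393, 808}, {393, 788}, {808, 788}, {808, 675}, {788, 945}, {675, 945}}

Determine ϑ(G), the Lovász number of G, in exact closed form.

5

Vertex 302 has 6 neighbors: 202, 901, 392, 393, 675, 945.
Vertex 477 has 6 neighbors: 543, 900, 202, 392, 788, 675.
N(392) = {477, 607, 901, 302, 673, 788}, |N(392)| = 6.
N(202) = {477, 737, 900, 302, 673, 393}, |N(202)| = 6.
6-regular, N=15; Kneser K(6,2) on C(6,2)=15 vertices.
spec(A) ≈ [6.0, 1.0, -3.0] (distinct, 6 d.p.).
−15·(-3) / ((6)−(-3)) = 5 = ϑ(G).
= 5.0000… (decimal).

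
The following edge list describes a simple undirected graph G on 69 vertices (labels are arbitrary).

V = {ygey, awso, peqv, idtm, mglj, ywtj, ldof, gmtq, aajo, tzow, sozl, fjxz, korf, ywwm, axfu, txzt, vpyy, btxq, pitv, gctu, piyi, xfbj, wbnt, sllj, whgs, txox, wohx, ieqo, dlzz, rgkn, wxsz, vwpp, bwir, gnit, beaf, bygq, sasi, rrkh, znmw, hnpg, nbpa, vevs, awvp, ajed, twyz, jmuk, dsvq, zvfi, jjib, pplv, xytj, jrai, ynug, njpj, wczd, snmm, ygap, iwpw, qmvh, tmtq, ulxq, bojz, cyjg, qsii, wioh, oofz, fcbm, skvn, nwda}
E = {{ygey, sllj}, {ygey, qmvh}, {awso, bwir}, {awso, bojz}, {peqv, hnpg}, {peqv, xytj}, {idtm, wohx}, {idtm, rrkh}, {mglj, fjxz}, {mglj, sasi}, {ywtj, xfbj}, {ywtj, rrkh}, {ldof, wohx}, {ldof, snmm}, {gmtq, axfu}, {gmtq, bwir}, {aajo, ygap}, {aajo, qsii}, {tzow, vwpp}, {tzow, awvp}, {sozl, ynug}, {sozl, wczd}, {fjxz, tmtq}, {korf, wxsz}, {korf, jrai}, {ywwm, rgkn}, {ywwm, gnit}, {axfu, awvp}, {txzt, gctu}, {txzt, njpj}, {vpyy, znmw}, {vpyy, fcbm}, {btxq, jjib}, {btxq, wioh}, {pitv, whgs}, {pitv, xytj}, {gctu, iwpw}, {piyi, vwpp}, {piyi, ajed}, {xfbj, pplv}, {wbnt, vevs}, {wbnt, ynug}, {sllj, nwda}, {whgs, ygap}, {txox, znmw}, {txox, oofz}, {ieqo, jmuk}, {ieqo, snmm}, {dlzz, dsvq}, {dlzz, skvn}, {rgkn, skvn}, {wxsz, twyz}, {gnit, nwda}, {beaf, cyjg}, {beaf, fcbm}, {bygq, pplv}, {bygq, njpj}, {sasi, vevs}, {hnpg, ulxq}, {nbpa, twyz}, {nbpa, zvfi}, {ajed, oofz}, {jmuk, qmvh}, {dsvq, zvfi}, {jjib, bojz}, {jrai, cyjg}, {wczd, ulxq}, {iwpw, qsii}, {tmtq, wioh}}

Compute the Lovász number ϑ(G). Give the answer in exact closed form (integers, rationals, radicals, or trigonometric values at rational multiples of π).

N(aajo) = {ygap, qsii}, |N(aajo)| = 2.
N(jmuk) = {ieqo, qmvh}, |N(jmuk)| = 2.
deg(fcbm) = 2; N(fcbm) = {vpyy, beaf}.
Vertex ulxq has 2 neighbors: hnpg, wczd.
deg(v) = 2 for all v (|V|=69); this is C_{69}, the 69-cycle.
The 35 distinct eigenvalues: [2.0, 1.9917, 1.9669, 1.9258, 1.8688, 1.7963, 1.7088, 1.6073, 1.4924, 1.3651, 1.2265, 1.0778, 0.9201, 0.7548, 0.5833, 0.4069, 0.2272, 0.0455, -0.1365, -0.3174, -0.4956, -0.6698, -0.8384, -1.0, -1.1534, -1.2972, -1.4302, -1.5514, -1.6598, -1.7544, -1.8344, -1.8993, -1.9484, -1.9814, -1.9979].
ϑ = −N·λ_min/(λ_max−λ_min) = −69·(-2*cos(pi/69))/(2−(-2*cos(pi/69))) = 69*cos(pi/69)/(cos(pi/69) + 1).
= 34.48211… (decimal).
34 ≤ 69*cos(pi/69)/(cos(pi/69) + 1) ≤ 35: both strict.

69*cos(pi/69)/(cos(pi/69) + 1)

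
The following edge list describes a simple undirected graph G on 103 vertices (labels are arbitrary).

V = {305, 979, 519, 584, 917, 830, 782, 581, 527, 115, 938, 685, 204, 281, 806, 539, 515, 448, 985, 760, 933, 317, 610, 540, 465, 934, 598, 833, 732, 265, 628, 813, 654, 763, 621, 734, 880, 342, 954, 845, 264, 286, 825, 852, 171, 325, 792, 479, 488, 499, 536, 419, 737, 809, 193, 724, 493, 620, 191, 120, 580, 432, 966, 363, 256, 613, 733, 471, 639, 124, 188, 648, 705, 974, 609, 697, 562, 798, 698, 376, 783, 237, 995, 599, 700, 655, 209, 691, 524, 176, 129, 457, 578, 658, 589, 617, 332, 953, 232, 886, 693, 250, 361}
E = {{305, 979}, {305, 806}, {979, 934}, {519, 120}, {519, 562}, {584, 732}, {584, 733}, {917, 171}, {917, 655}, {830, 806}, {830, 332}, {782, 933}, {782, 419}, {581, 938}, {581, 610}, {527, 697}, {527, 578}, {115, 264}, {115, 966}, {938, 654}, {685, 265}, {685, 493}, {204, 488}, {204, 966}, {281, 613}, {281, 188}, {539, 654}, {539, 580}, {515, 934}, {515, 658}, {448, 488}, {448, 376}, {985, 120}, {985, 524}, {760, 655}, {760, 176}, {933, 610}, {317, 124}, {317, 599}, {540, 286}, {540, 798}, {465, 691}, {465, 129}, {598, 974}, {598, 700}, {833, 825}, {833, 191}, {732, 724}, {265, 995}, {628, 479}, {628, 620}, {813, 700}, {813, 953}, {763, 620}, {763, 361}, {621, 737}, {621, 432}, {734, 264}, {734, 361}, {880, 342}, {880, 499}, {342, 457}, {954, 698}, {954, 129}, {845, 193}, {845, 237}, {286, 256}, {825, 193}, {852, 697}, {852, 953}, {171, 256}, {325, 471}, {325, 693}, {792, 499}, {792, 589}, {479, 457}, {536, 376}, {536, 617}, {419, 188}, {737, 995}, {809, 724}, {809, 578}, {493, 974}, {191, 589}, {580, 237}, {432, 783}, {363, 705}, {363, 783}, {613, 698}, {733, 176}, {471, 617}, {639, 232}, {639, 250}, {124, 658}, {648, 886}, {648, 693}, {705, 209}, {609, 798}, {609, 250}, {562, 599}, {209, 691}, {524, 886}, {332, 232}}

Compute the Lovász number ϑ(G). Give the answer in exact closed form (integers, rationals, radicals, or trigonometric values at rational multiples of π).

103*cos(pi/103)/(cos(pi/103) + 1)

N(598) = {974, 700}, |N(598)| = 2.
Vertex 985 has 2 neighbors: 120, 524.
deg(732) = 2; N(732) = {584, 724}.
Vertex 610 has 2 neighbors: 581, 933.
Every vertex has degree 2 (N=103); this is C_{103}, the 103-cycle.
spec(A) ≈ [2.0, 1.9963, 1.9851, 1.9666, 1.9408, 1.9077, 1.8675, 1.8204, 1.7665, 1.7061, 1.6393, 1.5664, 1.4876, 1.4034, 1.3139, 1.2195, 1.1206, 1.0176, 0.9107, 0.8004, 0.6872, 0.5714, 0.4535, 0.3339, 0.2131, 0.0915, -0.0305, -0.1524, -0.2736, -0.3939, -0.5127, -0.6296, -0.7442, -0.856, -0.9646, -1.0696, -1.1706, -1.2673, -1.3593, -1.4462, -1.5277, -1.6036, -1.6735, -1.7371, -1.7943, -1.8448, -1.8885, -1.9251, -1.9546, -1.9768, -1.9916, -1.9991] (distinct, 4 d.p.).
−103·(-2*cos(pi/103)) / ((2)−(-2*cos(pi/103))) = 103*cos(pi/103)/(cos(pi/103) + 1) = ϑ(G).
ϑ(G) ≈ 51.48802.
Sandwich: α(G)=51 ≤ ϑ(G)=103*cos(pi/103)/(cos(pi/103) + 1) ≤ χ(Ḡ)=52 (both strict).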